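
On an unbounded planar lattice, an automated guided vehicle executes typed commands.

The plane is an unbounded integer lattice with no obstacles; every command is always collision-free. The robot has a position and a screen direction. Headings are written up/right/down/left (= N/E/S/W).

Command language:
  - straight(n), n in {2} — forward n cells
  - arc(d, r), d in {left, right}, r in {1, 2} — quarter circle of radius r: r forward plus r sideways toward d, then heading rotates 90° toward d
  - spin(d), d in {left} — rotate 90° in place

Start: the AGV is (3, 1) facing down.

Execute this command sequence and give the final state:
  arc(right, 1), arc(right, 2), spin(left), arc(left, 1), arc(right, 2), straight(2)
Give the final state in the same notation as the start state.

t0: (3, 1) facing down
step 1 (arc(right, 1)): (2, 0) facing left
step 2 (arc(right, 2)): (0, 2) facing up
step 3 (spin(left)): (0, 2) facing left
step 4 (arc(left, 1)): (-1, 1) facing down
step 5 (arc(right, 2)): (-3, -1) facing left
step 6 (straight(2)): (-5, -1) facing left

(-5, -1) facing left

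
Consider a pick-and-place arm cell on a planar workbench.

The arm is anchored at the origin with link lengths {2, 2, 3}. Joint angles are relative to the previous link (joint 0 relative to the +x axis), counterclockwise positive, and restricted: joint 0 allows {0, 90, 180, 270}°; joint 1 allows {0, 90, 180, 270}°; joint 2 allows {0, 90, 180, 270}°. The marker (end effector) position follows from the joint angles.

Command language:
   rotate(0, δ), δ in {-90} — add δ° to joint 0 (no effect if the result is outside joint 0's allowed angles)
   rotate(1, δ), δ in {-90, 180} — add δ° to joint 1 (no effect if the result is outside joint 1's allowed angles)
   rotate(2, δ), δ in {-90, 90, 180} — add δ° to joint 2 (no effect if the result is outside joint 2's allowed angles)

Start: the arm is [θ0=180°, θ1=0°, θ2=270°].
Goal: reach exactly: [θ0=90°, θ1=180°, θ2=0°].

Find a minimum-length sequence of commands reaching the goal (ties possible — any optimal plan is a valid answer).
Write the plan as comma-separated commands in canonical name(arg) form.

rotate(2, 90), rotate(0, -90), rotate(1, 180)

t0: [θ0=180°, θ1=0°, θ2=270°]
t=1 rotate(2, 90) ⇒ [θ0=180°, θ1=0°, θ2=0°]
t=2 rotate(0, -90) ⇒ [θ0=90°, θ1=0°, θ2=0°]
t=3 rotate(1, 180) ⇒ [θ0=90°, θ1=180°, θ2=0°]
no 2-step plan works, so 3 is optimal.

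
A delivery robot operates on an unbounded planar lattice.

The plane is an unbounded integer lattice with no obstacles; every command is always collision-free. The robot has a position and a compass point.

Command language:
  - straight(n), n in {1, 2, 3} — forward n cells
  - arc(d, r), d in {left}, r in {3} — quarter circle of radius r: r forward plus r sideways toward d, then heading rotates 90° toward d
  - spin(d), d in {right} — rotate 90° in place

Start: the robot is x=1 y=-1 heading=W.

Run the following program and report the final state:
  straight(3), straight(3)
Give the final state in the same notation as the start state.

initial: x=1 y=-1 heading=W
step 1 (straight(3)): x=-2 y=-1 heading=W
step 2 (straight(3)): x=-5 y=-1 heading=W

x=-5 y=-1 heading=W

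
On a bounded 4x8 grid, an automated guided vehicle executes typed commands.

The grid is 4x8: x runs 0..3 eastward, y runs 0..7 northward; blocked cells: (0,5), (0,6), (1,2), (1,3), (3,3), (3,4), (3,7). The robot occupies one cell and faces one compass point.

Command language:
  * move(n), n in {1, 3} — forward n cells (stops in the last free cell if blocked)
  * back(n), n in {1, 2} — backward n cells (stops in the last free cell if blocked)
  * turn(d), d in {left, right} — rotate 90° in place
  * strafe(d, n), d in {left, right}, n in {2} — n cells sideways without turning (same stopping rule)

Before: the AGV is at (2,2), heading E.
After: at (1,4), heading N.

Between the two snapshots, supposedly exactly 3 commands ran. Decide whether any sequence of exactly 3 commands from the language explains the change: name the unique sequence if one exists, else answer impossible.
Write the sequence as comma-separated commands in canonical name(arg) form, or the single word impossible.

key: running turn(left) before strafe(left, 2) would end elsewhere — order is forced
begin: at (2,2), heading E
[1] after strafe(left, 2): at (2,4), heading E
[2] after back(1): at (1,4), heading E
[3] after turn(left): at (1,4), heading N
all 512 alternatives checked — unique.

strafe(left, 2), back(1), turn(left)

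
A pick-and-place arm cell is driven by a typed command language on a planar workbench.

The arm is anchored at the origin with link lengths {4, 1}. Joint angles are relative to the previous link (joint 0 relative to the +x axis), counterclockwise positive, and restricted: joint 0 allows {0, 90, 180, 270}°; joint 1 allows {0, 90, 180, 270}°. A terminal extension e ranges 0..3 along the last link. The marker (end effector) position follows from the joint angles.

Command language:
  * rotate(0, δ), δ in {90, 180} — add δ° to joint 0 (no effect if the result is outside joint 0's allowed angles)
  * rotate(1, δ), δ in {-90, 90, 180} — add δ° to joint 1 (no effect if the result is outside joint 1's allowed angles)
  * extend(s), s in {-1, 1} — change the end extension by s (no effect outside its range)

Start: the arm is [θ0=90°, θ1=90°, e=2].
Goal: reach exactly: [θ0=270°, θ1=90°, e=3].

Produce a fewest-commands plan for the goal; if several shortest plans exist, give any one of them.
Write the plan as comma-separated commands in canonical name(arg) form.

from: [θ0=90°, θ1=90°, e=2]
step 1 (extend(1)): [θ0=90°, θ1=90°, e=3]
step 2 (rotate(0, 180)): [θ0=270°, θ1=90°, e=3]
shorter routes all fall short; 2 is best.

extend(1), rotate(0, 180)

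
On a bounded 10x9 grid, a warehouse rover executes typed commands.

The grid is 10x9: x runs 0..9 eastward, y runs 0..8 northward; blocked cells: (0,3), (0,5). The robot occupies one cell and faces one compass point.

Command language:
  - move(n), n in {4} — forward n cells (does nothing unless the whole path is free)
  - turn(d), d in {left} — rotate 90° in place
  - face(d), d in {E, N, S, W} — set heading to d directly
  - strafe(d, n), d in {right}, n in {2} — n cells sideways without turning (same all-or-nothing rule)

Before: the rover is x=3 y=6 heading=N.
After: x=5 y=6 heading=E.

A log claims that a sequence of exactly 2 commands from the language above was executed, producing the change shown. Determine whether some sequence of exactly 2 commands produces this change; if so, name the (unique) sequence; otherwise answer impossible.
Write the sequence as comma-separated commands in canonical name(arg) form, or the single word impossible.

key: cell and facing (now E) both changed — the 2 commands mix motion and turning
start: x=3 y=6 heading=N
[1] after strafe(right, 2): x=5 y=6 heading=N
[2] after face(E): x=5 y=6 heading=E
uniquely the one of 49 2-step routes that fits.

strafe(right, 2), face(E)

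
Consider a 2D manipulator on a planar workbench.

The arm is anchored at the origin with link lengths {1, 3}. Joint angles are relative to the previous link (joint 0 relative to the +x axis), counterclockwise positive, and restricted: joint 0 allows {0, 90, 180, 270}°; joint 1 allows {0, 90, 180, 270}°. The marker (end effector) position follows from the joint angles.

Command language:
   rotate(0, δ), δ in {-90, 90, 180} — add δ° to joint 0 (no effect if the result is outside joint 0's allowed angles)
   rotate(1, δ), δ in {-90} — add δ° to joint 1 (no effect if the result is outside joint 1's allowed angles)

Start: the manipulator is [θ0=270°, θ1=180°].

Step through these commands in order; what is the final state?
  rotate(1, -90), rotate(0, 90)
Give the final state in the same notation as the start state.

[θ0=0°, θ1=90°]

t0: [θ0=270°, θ1=180°]
step 1 (rotate(1, -90)): [θ0=270°, θ1=90°]
step 2 (rotate(0, 90)): [θ0=0°, θ1=90°]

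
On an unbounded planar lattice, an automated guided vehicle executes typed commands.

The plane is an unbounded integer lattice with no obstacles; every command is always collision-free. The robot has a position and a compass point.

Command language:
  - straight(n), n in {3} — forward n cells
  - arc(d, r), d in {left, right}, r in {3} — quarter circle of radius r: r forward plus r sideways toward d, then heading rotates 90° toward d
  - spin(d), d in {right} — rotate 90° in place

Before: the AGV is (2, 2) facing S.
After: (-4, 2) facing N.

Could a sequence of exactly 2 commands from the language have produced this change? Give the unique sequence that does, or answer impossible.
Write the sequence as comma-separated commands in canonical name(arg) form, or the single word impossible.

arc(right, 3), arc(right, 3)

key: cell and facing (now N) both changed — the 2 commands mix motion and turning
initial: (2, 2) facing S
1. arc(right, 3) → (-1, -1) facing W
2. arc(right, 3) → (-4, 2) facing N
all 16 alternatives checked — unique.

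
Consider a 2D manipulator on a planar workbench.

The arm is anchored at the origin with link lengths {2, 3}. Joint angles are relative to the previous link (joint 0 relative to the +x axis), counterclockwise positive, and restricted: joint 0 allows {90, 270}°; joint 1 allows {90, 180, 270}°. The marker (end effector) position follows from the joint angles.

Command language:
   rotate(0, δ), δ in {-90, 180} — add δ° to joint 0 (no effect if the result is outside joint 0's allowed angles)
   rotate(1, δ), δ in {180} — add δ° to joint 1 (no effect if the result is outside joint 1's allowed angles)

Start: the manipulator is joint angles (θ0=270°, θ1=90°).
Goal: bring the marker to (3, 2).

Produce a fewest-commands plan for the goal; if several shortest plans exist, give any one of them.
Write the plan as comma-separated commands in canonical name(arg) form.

initial: joint angles (θ0=270°, θ1=90°)
step 1 (rotate(1, 180)): joint angles (θ0=270°, θ1=270°)
step 2 (rotate(0, 180)): joint angles (θ0=90°, θ1=270°)
nothing shorter than 2 reaches the goal.

rotate(1, 180), rotate(0, 180)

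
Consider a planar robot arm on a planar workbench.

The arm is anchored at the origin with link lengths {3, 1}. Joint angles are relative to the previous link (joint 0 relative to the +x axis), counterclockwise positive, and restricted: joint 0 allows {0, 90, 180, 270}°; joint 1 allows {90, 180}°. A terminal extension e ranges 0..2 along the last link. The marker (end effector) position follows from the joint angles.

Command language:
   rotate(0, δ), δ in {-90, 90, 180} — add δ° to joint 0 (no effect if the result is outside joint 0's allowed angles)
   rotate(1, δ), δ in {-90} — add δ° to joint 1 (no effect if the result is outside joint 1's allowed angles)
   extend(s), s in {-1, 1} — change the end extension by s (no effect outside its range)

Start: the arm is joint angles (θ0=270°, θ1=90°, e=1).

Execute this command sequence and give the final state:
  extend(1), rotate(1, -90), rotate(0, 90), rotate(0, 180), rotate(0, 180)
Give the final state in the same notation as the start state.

begin: joint angles (θ0=270°, θ1=90°, e=1)
step 1 (extend(1)): joint angles (θ0=270°, θ1=90°, e=2)
step 2 (rotate(1, -90)): joint angles (θ0=270°, θ1=90°, e=2)
step 3 (rotate(0, 90)): joint angles (θ0=0°, θ1=90°, e=2)
step 4 (rotate(0, 180)): joint angles (θ0=180°, θ1=90°, e=2)
step 5 (rotate(0, 180)): joint angles (θ0=0°, θ1=90°, e=2)

joint angles (θ0=0°, θ1=90°, e=2)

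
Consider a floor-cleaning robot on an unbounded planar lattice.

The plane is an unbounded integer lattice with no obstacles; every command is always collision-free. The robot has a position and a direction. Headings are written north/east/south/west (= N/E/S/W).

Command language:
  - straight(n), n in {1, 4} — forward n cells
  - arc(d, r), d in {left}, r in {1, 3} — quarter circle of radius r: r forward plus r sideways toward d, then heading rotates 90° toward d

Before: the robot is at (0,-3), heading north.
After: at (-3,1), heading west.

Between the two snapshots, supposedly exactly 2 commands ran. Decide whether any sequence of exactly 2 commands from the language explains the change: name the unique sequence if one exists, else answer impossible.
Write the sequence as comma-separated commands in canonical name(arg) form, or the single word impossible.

straight(1), arc(left, 3)

key: position moved to (-3,1) AND the heading swung to W — translation plus rotation needed
t0: at (0,-3), heading north
1. straight(1) → at (0,-2), heading north
2. arc(left, 3) → at (-3,1), heading west
no rival 2-sequence matches.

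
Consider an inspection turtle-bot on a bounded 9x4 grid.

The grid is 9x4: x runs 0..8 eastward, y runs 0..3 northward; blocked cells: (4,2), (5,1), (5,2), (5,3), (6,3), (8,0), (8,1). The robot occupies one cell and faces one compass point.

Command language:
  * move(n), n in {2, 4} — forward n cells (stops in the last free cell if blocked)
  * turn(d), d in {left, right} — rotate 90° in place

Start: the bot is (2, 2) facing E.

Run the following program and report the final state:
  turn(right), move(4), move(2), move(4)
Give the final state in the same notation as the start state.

(2, 0) facing S

initial: (2, 2) facing E
step 1 (turn(right)): (2, 2) facing S
step 2 (move(4)): (2, 0) facing S
step 3 (move(2)): (2, 0) facing S
step 4 (move(4)): (2, 0) facing S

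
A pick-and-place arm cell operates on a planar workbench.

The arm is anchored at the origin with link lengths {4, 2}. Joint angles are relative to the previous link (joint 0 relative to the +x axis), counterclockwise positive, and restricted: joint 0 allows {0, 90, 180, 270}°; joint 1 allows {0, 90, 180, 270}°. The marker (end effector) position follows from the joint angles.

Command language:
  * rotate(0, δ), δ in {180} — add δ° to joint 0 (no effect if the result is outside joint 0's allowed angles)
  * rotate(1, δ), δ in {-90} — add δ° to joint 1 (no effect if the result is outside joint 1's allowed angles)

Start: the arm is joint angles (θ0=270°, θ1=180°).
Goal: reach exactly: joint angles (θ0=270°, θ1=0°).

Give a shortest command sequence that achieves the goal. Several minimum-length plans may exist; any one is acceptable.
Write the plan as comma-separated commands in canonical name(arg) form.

t0: joint angles (θ0=270°, θ1=180°)
[1] after rotate(1, -90): joint angles (θ0=270°, θ1=90°)
[2] after rotate(1, -90): joint angles (θ0=270°, θ1=0°)
shorter routes all fall short; 2 is best.

rotate(1, -90), rotate(1, -90)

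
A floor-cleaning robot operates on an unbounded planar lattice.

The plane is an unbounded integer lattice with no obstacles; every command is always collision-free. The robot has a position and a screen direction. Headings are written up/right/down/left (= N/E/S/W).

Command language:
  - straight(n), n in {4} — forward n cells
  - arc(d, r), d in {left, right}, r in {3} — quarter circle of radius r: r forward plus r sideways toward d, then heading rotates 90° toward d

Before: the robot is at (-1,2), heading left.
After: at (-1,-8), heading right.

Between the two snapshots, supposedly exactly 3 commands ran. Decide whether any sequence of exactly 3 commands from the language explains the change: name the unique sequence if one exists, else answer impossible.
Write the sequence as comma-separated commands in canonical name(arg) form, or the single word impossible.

key: cell and facing (now E) both changed — the 3 commands mix motion and turning
from: at (-1,2), heading left
[1] after arc(left, 3): at (-4,-1), heading down
[2] after straight(4): at (-4,-5), heading down
[3] after arc(left, 3): at (-1,-8), heading right
uniquely the one of 27 3-step routes that fits.

arc(left, 3), straight(4), arc(left, 3)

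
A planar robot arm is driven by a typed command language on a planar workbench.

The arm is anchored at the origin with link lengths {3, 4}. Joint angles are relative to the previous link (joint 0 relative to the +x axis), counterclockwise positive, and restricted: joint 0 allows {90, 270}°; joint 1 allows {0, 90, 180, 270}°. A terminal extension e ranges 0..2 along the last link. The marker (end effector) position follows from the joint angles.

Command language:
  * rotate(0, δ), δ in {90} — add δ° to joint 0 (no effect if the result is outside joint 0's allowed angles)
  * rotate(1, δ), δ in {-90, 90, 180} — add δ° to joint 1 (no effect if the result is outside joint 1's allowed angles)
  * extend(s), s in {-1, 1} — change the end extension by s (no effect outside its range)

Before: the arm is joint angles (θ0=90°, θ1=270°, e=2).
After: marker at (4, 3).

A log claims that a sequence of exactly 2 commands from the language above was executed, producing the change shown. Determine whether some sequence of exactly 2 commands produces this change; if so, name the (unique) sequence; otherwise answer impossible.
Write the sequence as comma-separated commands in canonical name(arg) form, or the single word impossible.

t0: joint angles (θ0=90°, θ1=270°, e=2)
[1] after extend(-1): joint angles (θ0=90°, θ1=270°, e=1)
[2] after extend(-1): joint angles (θ0=90°, θ1=270°, e=0)
no other 2-command option fits: unique.

extend(-1), extend(-1)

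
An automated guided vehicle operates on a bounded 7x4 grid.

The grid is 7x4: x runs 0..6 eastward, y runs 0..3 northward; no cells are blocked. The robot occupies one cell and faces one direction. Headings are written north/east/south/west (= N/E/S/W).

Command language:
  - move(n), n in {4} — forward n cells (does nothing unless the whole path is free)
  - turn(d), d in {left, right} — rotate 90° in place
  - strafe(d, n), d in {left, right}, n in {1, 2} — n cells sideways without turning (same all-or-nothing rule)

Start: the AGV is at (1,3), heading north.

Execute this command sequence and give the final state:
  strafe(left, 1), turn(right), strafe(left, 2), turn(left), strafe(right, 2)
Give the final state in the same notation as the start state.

t0: at (1,3), heading north
[1] after strafe(left, 1): at (0,3), heading north
[2] after turn(right): at (0,3), heading east
[3] after strafe(left, 2): at (0,3), heading east
[4] after turn(left): at (0,3), heading north
[5] after strafe(right, 2): at (2,3), heading north

at (2,3), heading north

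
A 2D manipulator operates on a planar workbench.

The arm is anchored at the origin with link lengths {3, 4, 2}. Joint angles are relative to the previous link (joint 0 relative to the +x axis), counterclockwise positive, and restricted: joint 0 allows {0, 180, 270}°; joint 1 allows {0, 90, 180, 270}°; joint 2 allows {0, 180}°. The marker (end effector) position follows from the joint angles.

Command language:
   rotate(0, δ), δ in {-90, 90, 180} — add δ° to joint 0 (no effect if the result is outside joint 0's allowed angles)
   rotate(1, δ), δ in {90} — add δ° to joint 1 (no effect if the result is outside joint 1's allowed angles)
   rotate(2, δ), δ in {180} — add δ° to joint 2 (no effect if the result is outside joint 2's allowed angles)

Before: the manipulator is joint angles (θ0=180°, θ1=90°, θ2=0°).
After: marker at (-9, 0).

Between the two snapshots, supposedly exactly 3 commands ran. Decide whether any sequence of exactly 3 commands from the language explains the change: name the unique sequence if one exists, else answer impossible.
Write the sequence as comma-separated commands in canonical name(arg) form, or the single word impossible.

rotate(1, 90), rotate(1, 90), rotate(1, 90)

initial: joint angles (θ0=180°, θ1=90°, θ2=0°)
[1] after rotate(1, 90): joint angles (θ0=180°, θ1=180°, θ2=0°)
[2] after rotate(1, 90): joint angles (θ0=180°, θ1=270°, θ2=0°)
[3] after rotate(1, 90): joint angles (θ0=180°, θ1=0°, θ2=0°)
no other 3-command option fits: unique.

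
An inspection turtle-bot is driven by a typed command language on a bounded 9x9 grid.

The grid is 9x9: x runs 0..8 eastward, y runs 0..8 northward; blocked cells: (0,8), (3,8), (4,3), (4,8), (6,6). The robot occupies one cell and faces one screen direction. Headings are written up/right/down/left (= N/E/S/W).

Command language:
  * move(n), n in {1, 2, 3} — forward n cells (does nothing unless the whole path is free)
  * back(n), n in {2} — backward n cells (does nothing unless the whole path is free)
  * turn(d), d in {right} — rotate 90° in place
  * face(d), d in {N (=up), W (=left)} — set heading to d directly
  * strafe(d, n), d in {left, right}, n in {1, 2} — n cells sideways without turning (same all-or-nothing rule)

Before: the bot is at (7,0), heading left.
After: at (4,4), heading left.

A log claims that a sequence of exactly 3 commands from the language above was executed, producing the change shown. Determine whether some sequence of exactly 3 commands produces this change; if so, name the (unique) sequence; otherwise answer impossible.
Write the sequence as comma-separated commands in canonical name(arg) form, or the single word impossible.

key: heading stays W — no command in the sequence turns
from: at (7,0), heading left
1. strafe(right, 2) → at (7,2), heading left
2. strafe(right, 2) → at (7,4), heading left
3. move(3) → at (4,4), heading left
no rival 3-sequence matches.

strafe(right, 2), strafe(right, 2), move(3)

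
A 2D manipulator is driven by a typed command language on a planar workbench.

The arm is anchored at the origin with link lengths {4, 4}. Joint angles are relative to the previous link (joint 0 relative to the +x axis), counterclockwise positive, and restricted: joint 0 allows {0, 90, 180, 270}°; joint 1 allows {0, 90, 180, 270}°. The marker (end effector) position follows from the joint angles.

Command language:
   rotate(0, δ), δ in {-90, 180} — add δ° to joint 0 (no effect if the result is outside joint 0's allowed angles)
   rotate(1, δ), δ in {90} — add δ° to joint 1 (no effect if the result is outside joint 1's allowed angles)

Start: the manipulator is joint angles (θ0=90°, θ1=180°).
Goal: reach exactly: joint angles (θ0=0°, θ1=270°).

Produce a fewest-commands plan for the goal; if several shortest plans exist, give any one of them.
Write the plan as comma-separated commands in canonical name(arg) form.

begin: joint angles (θ0=90°, θ1=180°)
t=1 rotate(1, 90) ⇒ joint angles (θ0=90°, θ1=270°)
t=2 rotate(0, -90) ⇒ joint angles (θ0=0°, θ1=270°)
shorter routes all fall short; 2 is best.

rotate(1, 90), rotate(0, -90)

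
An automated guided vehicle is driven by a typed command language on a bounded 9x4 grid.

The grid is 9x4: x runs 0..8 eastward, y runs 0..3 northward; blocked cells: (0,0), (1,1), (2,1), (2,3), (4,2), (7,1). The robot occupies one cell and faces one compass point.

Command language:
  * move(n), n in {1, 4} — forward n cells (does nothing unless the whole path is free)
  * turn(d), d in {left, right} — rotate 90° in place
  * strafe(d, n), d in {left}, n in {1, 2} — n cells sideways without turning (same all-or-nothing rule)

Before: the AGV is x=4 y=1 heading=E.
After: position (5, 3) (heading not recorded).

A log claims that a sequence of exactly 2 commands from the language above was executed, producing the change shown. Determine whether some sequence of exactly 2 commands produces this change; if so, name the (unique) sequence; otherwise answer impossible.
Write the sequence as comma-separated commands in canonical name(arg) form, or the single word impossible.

move(1), strafe(left, 2)

key: order matters: swapping move(1) and strafe(left, 2) lands elsewhere
initial: x=4 y=1 heading=E
t=1 move(1) ⇒ x=5 y=1 heading=E
t=2 strafe(left, 2) ⇒ x=5 y=3 heading=E
uniquely the one of 36 2-step routes that fits.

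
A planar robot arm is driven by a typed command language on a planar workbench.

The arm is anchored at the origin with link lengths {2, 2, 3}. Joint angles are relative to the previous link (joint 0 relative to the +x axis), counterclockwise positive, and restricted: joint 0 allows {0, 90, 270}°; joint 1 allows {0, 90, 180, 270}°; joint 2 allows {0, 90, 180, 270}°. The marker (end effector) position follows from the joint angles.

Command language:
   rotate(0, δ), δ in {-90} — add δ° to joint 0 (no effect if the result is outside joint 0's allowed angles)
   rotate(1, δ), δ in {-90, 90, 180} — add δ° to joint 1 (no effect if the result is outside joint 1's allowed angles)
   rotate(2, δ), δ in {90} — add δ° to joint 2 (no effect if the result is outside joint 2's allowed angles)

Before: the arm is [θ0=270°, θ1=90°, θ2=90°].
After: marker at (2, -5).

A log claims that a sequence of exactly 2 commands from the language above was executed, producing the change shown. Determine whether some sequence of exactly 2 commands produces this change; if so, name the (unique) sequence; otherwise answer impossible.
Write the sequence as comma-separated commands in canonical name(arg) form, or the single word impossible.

rotate(2, 90), rotate(2, 90)

t0: [θ0=270°, θ1=90°, θ2=90°]
step 1 (rotate(2, 90)): [θ0=270°, θ1=90°, θ2=180°]
step 2 (rotate(2, 90)): [θ0=270°, θ1=90°, θ2=270°]
no rival 2-sequence matches.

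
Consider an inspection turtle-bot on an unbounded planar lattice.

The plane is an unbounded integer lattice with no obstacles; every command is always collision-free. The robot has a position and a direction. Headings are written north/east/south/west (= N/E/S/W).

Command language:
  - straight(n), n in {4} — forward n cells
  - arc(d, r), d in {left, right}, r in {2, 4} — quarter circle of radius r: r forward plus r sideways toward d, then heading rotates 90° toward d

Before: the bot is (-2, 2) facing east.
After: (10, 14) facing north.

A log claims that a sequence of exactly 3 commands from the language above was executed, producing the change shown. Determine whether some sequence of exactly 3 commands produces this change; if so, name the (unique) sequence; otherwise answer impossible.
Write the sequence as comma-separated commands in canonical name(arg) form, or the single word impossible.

key: position moved to (10,14) AND the heading swung to N — translation plus rotation needed
start: (-2, 2) facing east
t=1 arc(left, 4) ⇒ (2, 6) facing north
t=2 arc(right, 4) ⇒ (6, 10) facing east
t=3 arc(left, 4) ⇒ (10, 14) facing north
all 125 alternatives checked — unique.

arc(left, 4), arc(right, 4), arc(left, 4)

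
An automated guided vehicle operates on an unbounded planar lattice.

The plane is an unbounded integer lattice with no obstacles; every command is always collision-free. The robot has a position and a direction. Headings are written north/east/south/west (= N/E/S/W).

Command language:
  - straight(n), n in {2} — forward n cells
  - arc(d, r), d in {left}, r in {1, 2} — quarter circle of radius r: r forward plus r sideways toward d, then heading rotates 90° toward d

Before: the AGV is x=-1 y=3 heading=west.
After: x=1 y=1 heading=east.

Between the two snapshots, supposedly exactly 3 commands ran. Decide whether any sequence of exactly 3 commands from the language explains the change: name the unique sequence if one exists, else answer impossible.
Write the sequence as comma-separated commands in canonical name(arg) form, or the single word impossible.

arc(left, 1), arc(left, 1), straight(2)

key: order matters: swapping arc(left, 1) and straight(2) lands elsewhere
begin: x=-1 y=3 heading=west
t=1 arc(left, 1) ⇒ x=-2 y=2 heading=south
t=2 arc(left, 1) ⇒ x=-1 y=1 heading=east
t=3 straight(2) ⇒ x=1 y=1 heading=east
all 27 alternatives checked — unique.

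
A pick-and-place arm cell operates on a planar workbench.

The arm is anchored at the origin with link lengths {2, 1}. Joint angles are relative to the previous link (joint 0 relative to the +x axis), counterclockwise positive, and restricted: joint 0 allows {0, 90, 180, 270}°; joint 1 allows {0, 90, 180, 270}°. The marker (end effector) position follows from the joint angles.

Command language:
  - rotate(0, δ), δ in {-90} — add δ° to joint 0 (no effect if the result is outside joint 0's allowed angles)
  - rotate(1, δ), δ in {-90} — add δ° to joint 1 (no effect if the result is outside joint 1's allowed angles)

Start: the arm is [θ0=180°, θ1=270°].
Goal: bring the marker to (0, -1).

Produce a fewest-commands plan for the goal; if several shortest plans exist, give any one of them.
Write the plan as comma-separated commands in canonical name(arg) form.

begin: [θ0=180°, θ1=270°]
[1] after rotate(1, -90): [θ0=180°, θ1=180°]
[2] after rotate(0, -90): [θ0=90°, θ1=180°]
[3] after rotate(0, -90): [θ0=0°, θ1=180°]
[4] after rotate(0, -90): [θ0=270°, θ1=180°]
shorter routes all fall short; 4 is best.

rotate(1, -90), rotate(0, -90), rotate(0, -90), rotate(0, -90)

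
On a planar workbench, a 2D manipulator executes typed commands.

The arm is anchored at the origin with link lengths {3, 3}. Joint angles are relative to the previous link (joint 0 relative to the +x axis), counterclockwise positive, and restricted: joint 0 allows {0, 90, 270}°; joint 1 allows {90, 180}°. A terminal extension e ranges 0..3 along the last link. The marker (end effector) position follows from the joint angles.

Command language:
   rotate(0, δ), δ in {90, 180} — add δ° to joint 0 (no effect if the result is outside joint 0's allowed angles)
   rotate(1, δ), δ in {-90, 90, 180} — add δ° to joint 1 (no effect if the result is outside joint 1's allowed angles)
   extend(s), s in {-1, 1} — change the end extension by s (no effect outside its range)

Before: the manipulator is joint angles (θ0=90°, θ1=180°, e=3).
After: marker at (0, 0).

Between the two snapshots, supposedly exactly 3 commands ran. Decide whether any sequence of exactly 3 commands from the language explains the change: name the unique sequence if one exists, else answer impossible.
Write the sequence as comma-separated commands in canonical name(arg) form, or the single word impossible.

t0: joint angles (θ0=90°, θ1=180°, e=3)
step 1 (extend(-1)): joint angles (θ0=90°, θ1=180°, e=2)
step 2 (extend(-1)): joint angles (θ0=90°, θ1=180°, e=1)
step 3 (extend(-1)): joint angles (θ0=90°, θ1=180°, e=0)
uniquely the one of 343 3-step routes that fits.

extend(-1), extend(-1), extend(-1)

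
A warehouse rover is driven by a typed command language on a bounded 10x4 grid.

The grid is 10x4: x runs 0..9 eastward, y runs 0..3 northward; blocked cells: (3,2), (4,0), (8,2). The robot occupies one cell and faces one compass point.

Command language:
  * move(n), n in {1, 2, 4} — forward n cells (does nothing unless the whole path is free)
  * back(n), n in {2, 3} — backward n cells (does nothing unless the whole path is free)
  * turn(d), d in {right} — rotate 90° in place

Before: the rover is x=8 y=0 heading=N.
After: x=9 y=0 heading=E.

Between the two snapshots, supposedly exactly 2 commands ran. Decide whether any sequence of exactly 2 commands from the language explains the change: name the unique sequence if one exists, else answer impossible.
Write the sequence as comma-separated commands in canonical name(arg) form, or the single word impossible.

turn(right), move(1)

key: cell and facing (now E) both changed — the 2 commands mix motion and turning
begin: x=8 y=0 heading=N
1. turn(right) → x=8 y=0 heading=E
2. move(1) → x=9 y=0 heading=E
all 36 alternatives checked — unique.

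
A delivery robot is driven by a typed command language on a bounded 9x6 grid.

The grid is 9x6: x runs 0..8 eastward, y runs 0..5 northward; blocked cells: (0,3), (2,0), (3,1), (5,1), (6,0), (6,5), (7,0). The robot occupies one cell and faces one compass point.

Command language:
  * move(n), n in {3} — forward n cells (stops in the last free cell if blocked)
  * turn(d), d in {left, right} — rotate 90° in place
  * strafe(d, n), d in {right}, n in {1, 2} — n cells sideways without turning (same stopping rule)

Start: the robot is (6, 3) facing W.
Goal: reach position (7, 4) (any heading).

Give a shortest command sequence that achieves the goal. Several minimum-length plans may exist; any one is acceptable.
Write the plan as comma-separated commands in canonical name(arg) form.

strafe(right, 1), turn(right), strafe(right, 1)

start: (6, 3) facing W
t=1 strafe(right, 1) ⇒ (6, 4) facing W
t=2 turn(right) ⇒ (6, 4) facing N
t=3 strafe(right, 1) ⇒ (7, 4) facing N
nothing shorter than 3 reaches the goal.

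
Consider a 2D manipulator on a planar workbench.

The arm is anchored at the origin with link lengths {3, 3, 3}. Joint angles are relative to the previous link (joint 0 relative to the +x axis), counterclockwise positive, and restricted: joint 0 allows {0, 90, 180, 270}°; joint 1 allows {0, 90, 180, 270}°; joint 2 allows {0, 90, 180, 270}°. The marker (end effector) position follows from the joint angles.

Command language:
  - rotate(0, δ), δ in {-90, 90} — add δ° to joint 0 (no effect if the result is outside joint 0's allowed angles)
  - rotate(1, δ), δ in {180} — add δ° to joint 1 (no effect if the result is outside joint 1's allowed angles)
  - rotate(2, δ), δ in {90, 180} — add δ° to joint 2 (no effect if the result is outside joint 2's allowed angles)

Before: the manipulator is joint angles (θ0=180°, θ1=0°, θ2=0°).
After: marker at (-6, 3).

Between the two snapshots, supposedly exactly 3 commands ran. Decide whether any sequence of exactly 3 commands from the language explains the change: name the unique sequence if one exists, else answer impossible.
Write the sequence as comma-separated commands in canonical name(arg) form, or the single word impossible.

rotate(2, 90), rotate(2, 90), rotate(2, 90)

begin: joint angles (θ0=180°, θ1=0°, θ2=0°)
[1] after rotate(2, 90): joint angles (θ0=180°, θ1=0°, θ2=90°)
[2] after rotate(2, 90): joint angles (θ0=180°, θ1=0°, θ2=180°)
[3] after rotate(2, 90): joint angles (θ0=180°, θ1=0°, θ2=270°)
all 125 alternatives checked — unique.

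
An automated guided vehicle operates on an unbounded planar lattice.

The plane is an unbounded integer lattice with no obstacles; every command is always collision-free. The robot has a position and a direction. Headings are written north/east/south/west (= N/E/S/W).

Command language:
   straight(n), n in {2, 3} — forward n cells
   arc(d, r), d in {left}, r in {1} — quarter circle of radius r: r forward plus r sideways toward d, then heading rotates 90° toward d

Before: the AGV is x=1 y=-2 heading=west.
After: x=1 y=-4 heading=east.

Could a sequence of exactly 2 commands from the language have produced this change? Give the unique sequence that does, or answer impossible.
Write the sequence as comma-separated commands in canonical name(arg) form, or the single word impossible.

key: cell and facing (now E) both changed — the 2 commands mix motion and turning
from: x=1 y=-2 heading=west
1. arc(left, 1) → x=0 y=-3 heading=south
2. arc(left, 1) → x=1 y=-4 heading=east
uniquely the one of 9 2-step routes that fits.

arc(left, 1), arc(left, 1)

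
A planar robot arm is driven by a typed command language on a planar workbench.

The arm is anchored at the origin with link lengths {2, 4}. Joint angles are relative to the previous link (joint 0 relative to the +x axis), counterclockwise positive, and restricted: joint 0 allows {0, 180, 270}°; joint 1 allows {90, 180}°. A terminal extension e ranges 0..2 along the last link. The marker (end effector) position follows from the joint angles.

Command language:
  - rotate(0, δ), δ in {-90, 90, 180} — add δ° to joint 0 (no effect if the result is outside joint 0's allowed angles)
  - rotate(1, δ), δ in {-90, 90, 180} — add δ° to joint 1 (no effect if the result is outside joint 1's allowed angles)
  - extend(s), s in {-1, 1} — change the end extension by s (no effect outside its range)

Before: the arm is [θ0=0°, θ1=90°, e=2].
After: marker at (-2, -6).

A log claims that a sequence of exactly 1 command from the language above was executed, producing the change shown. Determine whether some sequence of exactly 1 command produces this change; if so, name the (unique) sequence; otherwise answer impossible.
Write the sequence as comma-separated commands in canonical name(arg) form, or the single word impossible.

t0: [θ0=0°, θ1=90°, e=2]
1. rotate(0, 180) → [θ0=180°, θ1=90°, e=2]
all 8 alternatives checked — unique.

rotate(0, 180)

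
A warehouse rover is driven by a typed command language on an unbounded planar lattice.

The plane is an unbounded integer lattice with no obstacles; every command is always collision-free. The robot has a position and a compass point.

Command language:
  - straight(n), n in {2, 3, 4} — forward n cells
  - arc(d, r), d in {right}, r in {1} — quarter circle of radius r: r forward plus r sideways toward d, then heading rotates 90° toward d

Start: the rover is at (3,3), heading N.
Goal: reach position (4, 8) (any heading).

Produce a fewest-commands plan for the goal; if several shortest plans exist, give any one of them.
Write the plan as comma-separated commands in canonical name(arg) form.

straight(4), arc(right, 1)

begin: at (3,3), heading N
1. straight(4) → at (3,7), heading N
2. arc(right, 1) → at (4,8), heading E
minimal: 2 command(s), checked below 2.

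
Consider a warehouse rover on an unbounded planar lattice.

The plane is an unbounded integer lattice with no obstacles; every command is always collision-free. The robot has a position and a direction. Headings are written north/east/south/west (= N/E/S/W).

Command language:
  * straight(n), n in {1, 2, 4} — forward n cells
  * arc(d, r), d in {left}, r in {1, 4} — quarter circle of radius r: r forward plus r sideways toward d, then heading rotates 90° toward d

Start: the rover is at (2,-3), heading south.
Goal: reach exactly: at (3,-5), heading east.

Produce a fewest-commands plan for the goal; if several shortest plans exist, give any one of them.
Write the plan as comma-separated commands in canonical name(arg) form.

straight(1), arc(left, 1)

t0: at (2,-3), heading south
1. straight(1) → at (2,-4), heading south
2. arc(left, 1) → at (3,-5), heading east
minimal: 2 command(s), checked below 2.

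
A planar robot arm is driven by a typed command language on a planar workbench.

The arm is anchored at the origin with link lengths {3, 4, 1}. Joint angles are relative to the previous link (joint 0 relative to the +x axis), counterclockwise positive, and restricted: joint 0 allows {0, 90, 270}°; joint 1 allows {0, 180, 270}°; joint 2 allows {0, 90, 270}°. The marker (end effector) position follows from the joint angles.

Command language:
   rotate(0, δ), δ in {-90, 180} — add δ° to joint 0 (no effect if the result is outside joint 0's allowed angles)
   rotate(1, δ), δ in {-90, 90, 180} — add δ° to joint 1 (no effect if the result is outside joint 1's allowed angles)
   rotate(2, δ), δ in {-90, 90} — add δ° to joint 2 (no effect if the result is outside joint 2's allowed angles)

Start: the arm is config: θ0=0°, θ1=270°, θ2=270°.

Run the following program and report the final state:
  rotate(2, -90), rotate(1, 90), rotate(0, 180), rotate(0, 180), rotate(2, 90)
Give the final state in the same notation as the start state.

config: θ0=0°, θ1=0°, θ2=0°

start: config: θ0=0°, θ1=270°, θ2=270°
t=1 rotate(2, -90) ⇒ config: θ0=0°, θ1=270°, θ2=270°
t=2 rotate(1, 90) ⇒ config: θ0=0°, θ1=0°, θ2=270°
t=3 rotate(0, 180) ⇒ config: θ0=0°, θ1=0°, θ2=270°
t=4 rotate(0, 180) ⇒ config: θ0=0°, θ1=0°, θ2=270°
t=5 rotate(2, 90) ⇒ config: θ0=0°, θ1=0°, θ2=0°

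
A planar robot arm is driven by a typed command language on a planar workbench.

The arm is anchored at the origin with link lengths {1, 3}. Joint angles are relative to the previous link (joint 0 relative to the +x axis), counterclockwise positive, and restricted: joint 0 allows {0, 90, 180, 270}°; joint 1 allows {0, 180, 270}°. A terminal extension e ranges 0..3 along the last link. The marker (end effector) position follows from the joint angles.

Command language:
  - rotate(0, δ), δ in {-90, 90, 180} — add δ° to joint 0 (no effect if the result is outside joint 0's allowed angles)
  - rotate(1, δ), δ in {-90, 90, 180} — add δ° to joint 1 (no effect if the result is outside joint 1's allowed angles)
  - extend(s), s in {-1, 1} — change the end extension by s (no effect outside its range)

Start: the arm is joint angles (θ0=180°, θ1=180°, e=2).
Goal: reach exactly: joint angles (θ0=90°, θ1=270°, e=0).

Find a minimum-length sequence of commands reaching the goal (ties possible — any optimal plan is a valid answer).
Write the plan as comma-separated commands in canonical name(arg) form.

t0: joint angles (θ0=180°, θ1=180°, e=2)
step 1 (rotate(0, -90)): joint angles (θ0=90°, θ1=180°, e=2)
step 2 (extend(-1)): joint angles (θ0=90°, θ1=180°, e=1)
step 3 (extend(-1)): joint angles (θ0=90°, θ1=180°, e=0)
step 4 (rotate(1, 90)): joint angles (θ0=90°, θ1=270°, e=0)
no 3-step plan works, so 4 is optimal.

rotate(0, -90), extend(-1), extend(-1), rotate(1, 90)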